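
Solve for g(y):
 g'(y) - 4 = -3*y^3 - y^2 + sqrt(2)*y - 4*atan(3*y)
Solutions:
 g(y) = C1 - 3*y^4/4 - y^3/3 + sqrt(2)*y^2/2 - 4*y*atan(3*y) + 4*y + 2*log(9*y^2 + 1)/3


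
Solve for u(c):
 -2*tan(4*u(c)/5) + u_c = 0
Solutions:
 u(c) = -5*asin(C1*exp(8*c/5))/4 + 5*pi/4
 u(c) = 5*asin(C1*exp(8*c/5))/4


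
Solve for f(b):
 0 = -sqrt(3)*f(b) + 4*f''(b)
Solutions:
 f(b) = C1*exp(-3^(1/4)*b/2) + C2*exp(3^(1/4)*b/2)


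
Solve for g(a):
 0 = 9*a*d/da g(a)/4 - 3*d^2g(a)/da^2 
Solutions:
 g(a) = C1 + C2*erfi(sqrt(6)*a/4)


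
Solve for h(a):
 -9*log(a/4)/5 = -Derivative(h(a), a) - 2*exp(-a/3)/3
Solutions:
 h(a) = C1 + 9*a*log(a)/5 + 9*a*(-2*log(2) - 1)/5 + 2*exp(-a/3)


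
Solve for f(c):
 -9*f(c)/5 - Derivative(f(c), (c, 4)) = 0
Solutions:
 f(c) = (C1*sin(5^(3/4)*sqrt(6)*c/10) + C2*cos(5^(3/4)*sqrt(6)*c/10))*exp(-5^(3/4)*sqrt(6)*c/10) + (C3*sin(5^(3/4)*sqrt(6)*c/10) + C4*cos(5^(3/4)*sqrt(6)*c/10))*exp(5^(3/4)*sqrt(6)*c/10)


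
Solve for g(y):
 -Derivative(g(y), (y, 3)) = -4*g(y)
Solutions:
 g(y) = C3*exp(2^(2/3)*y) + (C1*sin(2^(2/3)*sqrt(3)*y/2) + C2*cos(2^(2/3)*sqrt(3)*y/2))*exp(-2^(2/3)*y/2)


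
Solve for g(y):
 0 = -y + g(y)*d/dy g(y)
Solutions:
 g(y) = -sqrt(C1 + y^2)
 g(y) = sqrt(C1 + y^2)


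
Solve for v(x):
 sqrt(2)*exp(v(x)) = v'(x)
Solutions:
 v(x) = log(-1/(C1 + sqrt(2)*x))


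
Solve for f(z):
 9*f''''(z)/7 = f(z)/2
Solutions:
 f(z) = C1*exp(-2^(3/4)*sqrt(3)*7^(1/4)*z/6) + C2*exp(2^(3/4)*sqrt(3)*7^(1/4)*z/6) + C3*sin(2^(3/4)*sqrt(3)*7^(1/4)*z/6) + C4*cos(2^(3/4)*sqrt(3)*7^(1/4)*z/6)


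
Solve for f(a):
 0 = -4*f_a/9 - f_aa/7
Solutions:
 f(a) = C1 + C2*exp(-28*a/9)


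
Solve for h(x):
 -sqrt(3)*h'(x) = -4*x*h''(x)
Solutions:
 h(x) = C1 + C2*x^(sqrt(3)/4 + 1)


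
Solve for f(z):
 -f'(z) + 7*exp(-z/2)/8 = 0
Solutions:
 f(z) = C1 - 7*exp(-z/2)/4


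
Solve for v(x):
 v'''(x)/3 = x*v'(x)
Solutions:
 v(x) = C1 + Integral(C2*airyai(3^(1/3)*x) + C3*airybi(3^(1/3)*x), x)


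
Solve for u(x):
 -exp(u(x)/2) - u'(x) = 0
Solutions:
 u(x) = 2*log(1/(C1 + x)) + 2*log(2)


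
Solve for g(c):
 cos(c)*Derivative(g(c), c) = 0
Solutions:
 g(c) = C1


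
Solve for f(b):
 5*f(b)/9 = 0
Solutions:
 f(b) = 0


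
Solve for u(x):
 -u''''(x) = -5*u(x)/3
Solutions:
 u(x) = C1*exp(-3^(3/4)*5^(1/4)*x/3) + C2*exp(3^(3/4)*5^(1/4)*x/3) + C3*sin(3^(3/4)*5^(1/4)*x/3) + C4*cos(3^(3/4)*5^(1/4)*x/3)


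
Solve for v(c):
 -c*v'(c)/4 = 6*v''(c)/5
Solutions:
 v(c) = C1 + C2*erf(sqrt(15)*c/12)


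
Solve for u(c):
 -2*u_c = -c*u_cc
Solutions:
 u(c) = C1 + C2*c^3


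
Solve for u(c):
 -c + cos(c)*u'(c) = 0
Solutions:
 u(c) = C1 + Integral(c/cos(c), c)


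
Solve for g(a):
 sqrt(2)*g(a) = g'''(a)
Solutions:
 g(a) = C3*exp(2^(1/6)*a) + (C1*sin(2^(1/6)*sqrt(3)*a/2) + C2*cos(2^(1/6)*sqrt(3)*a/2))*exp(-2^(1/6)*a/2)


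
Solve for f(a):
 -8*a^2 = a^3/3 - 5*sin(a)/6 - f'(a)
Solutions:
 f(a) = C1 + a^4/12 + 8*a^3/3 + 5*cos(a)/6


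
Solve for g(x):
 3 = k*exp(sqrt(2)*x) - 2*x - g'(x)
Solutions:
 g(x) = C1 + sqrt(2)*k*exp(sqrt(2)*x)/2 - x^2 - 3*x


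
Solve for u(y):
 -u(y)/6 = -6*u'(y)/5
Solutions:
 u(y) = C1*exp(5*y/36)


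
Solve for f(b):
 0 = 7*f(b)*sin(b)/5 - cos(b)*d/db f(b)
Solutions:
 f(b) = C1/cos(b)^(7/5)


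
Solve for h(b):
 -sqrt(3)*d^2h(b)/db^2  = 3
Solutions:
 h(b) = C1 + C2*b - sqrt(3)*b^2/2


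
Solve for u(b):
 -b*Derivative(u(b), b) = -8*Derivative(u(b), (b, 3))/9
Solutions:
 u(b) = C1 + Integral(C2*airyai(3^(2/3)*b/2) + C3*airybi(3^(2/3)*b/2), b)


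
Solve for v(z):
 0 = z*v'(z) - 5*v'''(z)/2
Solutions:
 v(z) = C1 + Integral(C2*airyai(2^(1/3)*5^(2/3)*z/5) + C3*airybi(2^(1/3)*5^(2/3)*z/5), z)


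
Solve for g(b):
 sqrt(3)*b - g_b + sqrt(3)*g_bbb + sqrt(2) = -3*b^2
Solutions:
 g(b) = C1 + C2*exp(-3^(3/4)*b/3) + C3*exp(3^(3/4)*b/3) + b^3 + sqrt(3)*b^2/2 + sqrt(2)*b + 6*sqrt(3)*b


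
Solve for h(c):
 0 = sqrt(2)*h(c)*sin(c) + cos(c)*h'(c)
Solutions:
 h(c) = C1*cos(c)^(sqrt(2))


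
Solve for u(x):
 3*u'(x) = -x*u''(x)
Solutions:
 u(x) = C1 + C2/x^2


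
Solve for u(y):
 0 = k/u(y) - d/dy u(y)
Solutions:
 u(y) = -sqrt(C1 + 2*k*y)
 u(y) = sqrt(C1 + 2*k*y)


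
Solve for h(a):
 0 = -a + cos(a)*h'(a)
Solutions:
 h(a) = C1 + Integral(a/cos(a), a)


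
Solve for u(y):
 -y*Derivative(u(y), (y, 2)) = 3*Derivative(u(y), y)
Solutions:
 u(y) = C1 + C2/y^2


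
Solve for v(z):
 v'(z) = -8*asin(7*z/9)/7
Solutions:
 v(z) = C1 - 8*z*asin(7*z/9)/7 - 8*sqrt(81 - 49*z^2)/49


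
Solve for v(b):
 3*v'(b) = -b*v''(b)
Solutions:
 v(b) = C1 + C2/b^2


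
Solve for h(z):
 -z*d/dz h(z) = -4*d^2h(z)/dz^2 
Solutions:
 h(z) = C1 + C2*erfi(sqrt(2)*z/4)


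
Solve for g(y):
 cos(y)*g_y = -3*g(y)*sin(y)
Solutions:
 g(y) = C1*cos(y)^3


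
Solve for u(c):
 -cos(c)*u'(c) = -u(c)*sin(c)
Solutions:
 u(c) = C1/cos(c)


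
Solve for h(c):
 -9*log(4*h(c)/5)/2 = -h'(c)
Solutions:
 -2*Integral(1/(log(_y) - log(5) + 2*log(2)), (_y, h(c)))/9 = C1 - c


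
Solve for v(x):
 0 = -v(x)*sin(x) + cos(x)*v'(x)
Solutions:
 v(x) = C1/cos(x)


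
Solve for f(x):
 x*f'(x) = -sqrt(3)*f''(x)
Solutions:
 f(x) = C1 + C2*erf(sqrt(2)*3^(3/4)*x/6)


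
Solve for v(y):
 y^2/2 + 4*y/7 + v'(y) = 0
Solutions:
 v(y) = C1 - y^3/6 - 2*y^2/7


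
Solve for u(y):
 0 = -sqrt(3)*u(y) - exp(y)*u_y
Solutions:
 u(y) = C1*exp(sqrt(3)*exp(-y))


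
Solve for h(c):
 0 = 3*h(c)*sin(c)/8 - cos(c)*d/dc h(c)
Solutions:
 h(c) = C1/cos(c)^(3/8)


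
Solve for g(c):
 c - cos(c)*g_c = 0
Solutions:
 g(c) = C1 + Integral(c/cos(c), c)


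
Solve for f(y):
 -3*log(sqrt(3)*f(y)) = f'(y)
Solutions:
 2*Integral(1/(2*log(_y) + log(3)), (_y, f(y)))/3 = C1 - y


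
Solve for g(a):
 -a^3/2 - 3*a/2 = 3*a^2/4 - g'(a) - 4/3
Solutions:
 g(a) = C1 + a^4/8 + a^3/4 + 3*a^2/4 - 4*a/3


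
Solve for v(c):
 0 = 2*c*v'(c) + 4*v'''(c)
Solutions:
 v(c) = C1 + Integral(C2*airyai(-2^(2/3)*c/2) + C3*airybi(-2^(2/3)*c/2), c)


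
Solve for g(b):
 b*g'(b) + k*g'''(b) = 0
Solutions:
 g(b) = C1 + Integral(C2*airyai(b*(-1/k)^(1/3)) + C3*airybi(b*(-1/k)^(1/3)), b)


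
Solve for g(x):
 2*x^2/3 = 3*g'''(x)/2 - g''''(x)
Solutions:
 g(x) = C1 + C2*x + C3*x^2 + C4*exp(3*x/2) + x^5/135 + 2*x^4/81 + 16*x^3/243


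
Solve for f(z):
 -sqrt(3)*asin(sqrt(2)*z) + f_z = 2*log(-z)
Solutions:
 f(z) = C1 + 2*z*log(-z) - 2*z + sqrt(3)*(z*asin(sqrt(2)*z) + sqrt(2)*sqrt(1 - 2*z^2)/2)


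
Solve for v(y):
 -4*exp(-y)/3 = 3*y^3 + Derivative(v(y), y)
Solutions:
 v(y) = C1 - 3*y^4/4 + 4*exp(-y)/3


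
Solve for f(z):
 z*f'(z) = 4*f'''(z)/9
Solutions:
 f(z) = C1 + Integral(C2*airyai(2^(1/3)*3^(2/3)*z/2) + C3*airybi(2^(1/3)*3^(2/3)*z/2), z)


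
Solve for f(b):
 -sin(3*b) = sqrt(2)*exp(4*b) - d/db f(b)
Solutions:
 f(b) = C1 + sqrt(2)*exp(4*b)/4 - cos(3*b)/3


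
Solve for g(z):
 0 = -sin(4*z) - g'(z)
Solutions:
 g(z) = C1 + cos(4*z)/4


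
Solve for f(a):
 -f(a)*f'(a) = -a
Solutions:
 f(a) = -sqrt(C1 + a^2)
 f(a) = sqrt(C1 + a^2)


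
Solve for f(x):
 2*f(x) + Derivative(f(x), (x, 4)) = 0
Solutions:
 f(x) = (C1*sin(2^(3/4)*x/2) + C2*cos(2^(3/4)*x/2))*exp(-2^(3/4)*x/2) + (C3*sin(2^(3/4)*x/2) + C4*cos(2^(3/4)*x/2))*exp(2^(3/4)*x/2)


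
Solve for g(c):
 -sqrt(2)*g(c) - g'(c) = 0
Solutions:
 g(c) = C1*exp(-sqrt(2)*c)


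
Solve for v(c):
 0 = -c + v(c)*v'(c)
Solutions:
 v(c) = -sqrt(C1 + c^2)
 v(c) = sqrt(C1 + c^2)


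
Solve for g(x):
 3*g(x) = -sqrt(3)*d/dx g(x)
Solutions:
 g(x) = C1*exp(-sqrt(3)*x)


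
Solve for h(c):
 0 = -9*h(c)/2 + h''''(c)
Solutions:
 h(c) = C1*exp(-2^(3/4)*sqrt(3)*c/2) + C2*exp(2^(3/4)*sqrt(3)*c/2) + C3*sin(2^(3/4)*sqrt(3)*c/2) + C4*cos(2^(3/4)*sqrt(3)*c/2)


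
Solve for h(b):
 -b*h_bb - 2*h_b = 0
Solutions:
 h(b) = C1 + C2/b


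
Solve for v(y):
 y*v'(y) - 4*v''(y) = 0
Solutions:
 v(y) = C1 + C2*erfi(sqrt(2)*y/4)


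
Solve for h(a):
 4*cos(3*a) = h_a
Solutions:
 h(a) = C1 + 4*sin(3*a)/3


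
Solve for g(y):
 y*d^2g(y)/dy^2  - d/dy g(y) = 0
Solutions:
 g(y) = C1 + C2*y^2


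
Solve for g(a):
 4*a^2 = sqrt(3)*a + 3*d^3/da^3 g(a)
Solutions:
 g(a) = C1 + C2*a + C3*a^2 + a^5/45 - sqrt(3)*a^4/72


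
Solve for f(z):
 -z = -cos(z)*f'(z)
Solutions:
 f(z) = C1 + Integral(z/cos(z), z)


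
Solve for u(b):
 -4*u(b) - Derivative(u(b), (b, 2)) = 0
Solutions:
 u(b) = C1*sin(2*b) + C2*cos(2*b)


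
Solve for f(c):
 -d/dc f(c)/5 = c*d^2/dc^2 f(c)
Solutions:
 f(c) = C1 + C2*c^(4/5)


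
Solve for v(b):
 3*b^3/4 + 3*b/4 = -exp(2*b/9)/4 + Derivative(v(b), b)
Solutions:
 v(b) = C1 + 3*b^4/16 + 3*b^2/8 + 9*exp(2*b/9)/8


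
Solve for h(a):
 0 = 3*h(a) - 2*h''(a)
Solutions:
 h(a) = C1*exp(-sqrt(6)*a/2) + C2*exp(sqrt(6)*a/2)


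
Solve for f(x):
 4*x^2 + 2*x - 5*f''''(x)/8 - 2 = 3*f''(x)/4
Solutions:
 f(x) = C1 + C2*x + C3*sin(sqrt(30)*x/5) + C4*cos(sqrt(30)*x/5) + 4*x^4/9 + 4*x^3/9 - 52*x^2/9


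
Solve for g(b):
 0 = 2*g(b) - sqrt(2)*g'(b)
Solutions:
 g(b) = C1*exp(sqrt(2)*b)


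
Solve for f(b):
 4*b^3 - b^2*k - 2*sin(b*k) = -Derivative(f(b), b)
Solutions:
 f(b) = C1 - b^4 + b^3*k/3 - 2*cos(b*k)/k


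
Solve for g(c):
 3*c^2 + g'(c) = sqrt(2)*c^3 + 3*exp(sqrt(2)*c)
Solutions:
 g(c) = C1 + sqrt(2)*c^4/4 - c^3 + 3*sqrt(2)*exp(sqrt(2)*c)/2


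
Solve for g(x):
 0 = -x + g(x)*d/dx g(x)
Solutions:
 g(x) = -sqrt(C1 + x^2)
 g(x) = sqrt(C1 + x^2)


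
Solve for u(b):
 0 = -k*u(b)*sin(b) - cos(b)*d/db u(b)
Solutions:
 u(b) = C1*exp(k*log(cos(b)))


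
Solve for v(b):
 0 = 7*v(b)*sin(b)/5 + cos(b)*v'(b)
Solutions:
 v(b) = C1*cos(b)^(7/5)


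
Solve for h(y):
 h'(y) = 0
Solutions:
 h(y) = C1


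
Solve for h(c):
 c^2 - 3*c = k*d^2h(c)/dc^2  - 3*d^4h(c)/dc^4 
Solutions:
 h(c) = C1 + C2*c + C3*exp(-sqrt(3)*c*sqrt(k)/3) + C4*exp(sqrt(3)*c*sqrt(k)/3) + c^4/(12*k) - c^3/(2*k) + 3*c^2/k^2


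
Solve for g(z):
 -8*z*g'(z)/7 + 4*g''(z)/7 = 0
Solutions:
 g(z) = C1 + C2*erfi(z)


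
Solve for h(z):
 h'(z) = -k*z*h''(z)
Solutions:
 h(z) = C1 + z^(((re(k) - 1)*re(k) + im(k)^2)/(re(k)^2 + im(k)^2))*(C2*sin(log(z)*Abs(im(k))/(re(k)^2 + im(k)^2)) + C3*cos(log(z)*im(k)/(re(k)^2 + im(k)^2)))


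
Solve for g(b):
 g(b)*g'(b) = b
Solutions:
 g(b) = -sqrt(C1 + b^2)
 g(b) = sqrt(C1 + b^2)


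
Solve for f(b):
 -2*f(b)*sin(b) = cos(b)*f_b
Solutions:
 f(b) = C1*cos(b)^2


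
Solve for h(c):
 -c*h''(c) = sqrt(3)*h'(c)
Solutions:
 h(c) = C1 + C2*c^(1 - sqrt(3))


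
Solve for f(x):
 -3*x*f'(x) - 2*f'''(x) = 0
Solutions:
 f(x) = C1 + Integral(C2*airyai(-2^(2/3)*3^(1/3)*x/2) + C3*airybi(-2^(2/3)*3^(1/3)*x/2), x)


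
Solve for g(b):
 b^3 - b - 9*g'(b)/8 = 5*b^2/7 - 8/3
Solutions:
 g(b) = C1 + 2*b^4/9 - 40*b^3/189 - 4*b^2/9 + 64*b/27


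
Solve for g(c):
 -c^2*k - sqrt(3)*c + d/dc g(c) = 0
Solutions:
 g(c) = C1 + c^3*k/3 + sqrt(3)*c^2/2


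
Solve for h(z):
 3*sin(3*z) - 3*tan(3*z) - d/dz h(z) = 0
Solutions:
 h(z) = C1 + log(cos(3*z)) - cos(3*z)


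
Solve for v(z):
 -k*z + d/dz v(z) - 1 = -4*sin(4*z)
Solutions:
 v(z) = C1 + k*z^2/2 + z + cos(4*z)


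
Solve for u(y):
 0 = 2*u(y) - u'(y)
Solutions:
 u(y) = C1*exp(2*y)


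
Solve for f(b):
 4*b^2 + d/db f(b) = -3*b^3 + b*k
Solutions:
 f(b) = C1 - 3*b^4/4 - 4*b^3/3 + b^2*k/2


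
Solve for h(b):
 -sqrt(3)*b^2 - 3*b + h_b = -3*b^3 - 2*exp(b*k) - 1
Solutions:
 h(b) = C1 - 3*b^4/4 + sqrt(3)*b^3/3 + 3*b^2/2 - b - 2*exp(b*k)/k


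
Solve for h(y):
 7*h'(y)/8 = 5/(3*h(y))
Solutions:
 h(y) = -sqrt(C1 + 1680*y)/21
 h(y) = sqrt(C1 + 1680*y)/21


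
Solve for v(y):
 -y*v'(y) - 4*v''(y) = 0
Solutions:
 v(y) = C1 + C2*erf(sqrt(2)*y/4)


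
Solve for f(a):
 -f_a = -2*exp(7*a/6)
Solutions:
 f(a) = C1 + 12*exp(7*a/6)/7


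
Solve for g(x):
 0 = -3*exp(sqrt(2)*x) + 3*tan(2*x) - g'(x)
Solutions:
 g(x) = C1 - 3*sqrt(2)*exp(sqrt(2)*x)/2 - 3*log(cos(2*x))/2


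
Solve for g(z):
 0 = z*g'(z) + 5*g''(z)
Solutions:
 g(z) = C1 + C2*erf(sqrt(10)*z/10)


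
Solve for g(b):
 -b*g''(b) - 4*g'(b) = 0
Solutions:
 g(b) = C1 + C2/b^3


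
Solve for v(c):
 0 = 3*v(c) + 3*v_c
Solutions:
 v(c) = C1*exp(-c)


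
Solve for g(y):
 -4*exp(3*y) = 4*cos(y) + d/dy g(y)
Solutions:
 g(y) = C1 - 4*exp(3*y)/3 - 4*sin(y)


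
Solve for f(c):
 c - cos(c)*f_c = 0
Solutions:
 f(c) = C1 + Integral(c/cos(c), c)


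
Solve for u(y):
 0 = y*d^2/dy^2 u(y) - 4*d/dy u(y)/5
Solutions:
 u(y) = C1 + C2*y^(9/5)


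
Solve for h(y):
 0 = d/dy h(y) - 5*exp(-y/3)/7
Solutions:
 h(y) = C1 - 15*exp(-y/3)/7


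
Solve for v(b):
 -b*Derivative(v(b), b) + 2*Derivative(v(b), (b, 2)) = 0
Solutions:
 v(b) = C1 + C2*erfi(b/2)


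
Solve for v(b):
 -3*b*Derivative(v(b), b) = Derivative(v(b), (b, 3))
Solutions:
 v(b) = C1 + Integral(C2*airyai(-3^(1/3)*b) + C3*airybi(-3^(1/3)*b), b)


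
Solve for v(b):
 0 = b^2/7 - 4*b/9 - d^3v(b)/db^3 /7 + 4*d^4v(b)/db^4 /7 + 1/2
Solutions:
 v(b) = C1 + C2*b + C3*b^2 + C4*exp(b/4) + b^5/60 + 11*b^4/54 + 415*b^3/108


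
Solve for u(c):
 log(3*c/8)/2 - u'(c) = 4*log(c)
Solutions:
 u(c) = C1 - 7*c*log(c)/2 - 3*c*log(2)/2 + c*log(3)/2 + 7*c/2


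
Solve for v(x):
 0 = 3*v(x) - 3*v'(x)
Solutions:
 v(x) = C1*exp(x)


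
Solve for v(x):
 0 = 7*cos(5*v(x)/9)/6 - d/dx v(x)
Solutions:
 -7*x/6 - 9*log(sin(5*v(x)/9) - 1)/10 + 9*log(sin(5*v(x)/9) + 1)/10 = C1


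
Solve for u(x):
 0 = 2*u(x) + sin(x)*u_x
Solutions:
 u(x) = C1*(cos(x) + 1)/(cos(x) - 1)


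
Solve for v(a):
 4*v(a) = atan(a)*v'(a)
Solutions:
 v(a) = C1*exp(4*Integral(1/atan(a), a))


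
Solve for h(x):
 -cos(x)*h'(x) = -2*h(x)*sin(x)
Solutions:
 h(x) = C1/cos(x)^2


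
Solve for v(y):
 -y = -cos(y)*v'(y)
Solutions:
 v(y) = C1 + Integral(y/cos(y), y)


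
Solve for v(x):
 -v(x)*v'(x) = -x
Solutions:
 v(x) = -sqrt(C1 + x^2)
 v(x) = sqrt(C1 + x^2)


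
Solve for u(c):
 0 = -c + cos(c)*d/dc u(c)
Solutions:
 u(c) = C1 + Integral(c/cos(c), c)


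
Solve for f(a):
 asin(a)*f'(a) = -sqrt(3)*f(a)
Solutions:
 f(a) = C1*exp(-sqrt(3)*Integral(1/asin(a), a))


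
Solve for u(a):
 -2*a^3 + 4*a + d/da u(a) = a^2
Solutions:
 u(a) = C1 + a^4/2 + a^3/3 - 2*a^2


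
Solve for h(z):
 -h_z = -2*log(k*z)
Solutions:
 h(z) = C1 + 2*z*log(k*z) - 2*z


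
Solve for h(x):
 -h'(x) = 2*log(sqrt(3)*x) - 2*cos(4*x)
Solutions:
 h(x) = C1 - 2*x*log(x) - x*log(3) + 2*x + sin(4*x)/2


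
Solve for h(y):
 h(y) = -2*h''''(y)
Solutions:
 h(y) = (C1*sin(2^(1/4)*y/2) + C2*cos(2^(1/4)*y/2))*exp(-2^(1/4)*y/2) + (C3*sin(2^(1/4)*y/2) + C4*cos(2^(1/4)*y/2))*exp(2^(1/4)*y/2)


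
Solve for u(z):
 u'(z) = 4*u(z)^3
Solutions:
 u(z) = -sqrt(2)*sqrt(-1/(C1 + 4*z))/2
 u(z) = sqrt(2)*sqrt(-1/(C1 + 4*z))/2


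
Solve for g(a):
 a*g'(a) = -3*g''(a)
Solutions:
 g(a) = C1 + C2*erf(sqrt(6)*a/6)


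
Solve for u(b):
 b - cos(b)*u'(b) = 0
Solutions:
 u(b) = C1 + Integral(b/cos(b), b)


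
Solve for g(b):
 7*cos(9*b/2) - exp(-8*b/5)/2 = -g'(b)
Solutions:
 g(b) = C1 - 14*sin(9*b/2)/9 - 5*exp(-8*b/5)/16


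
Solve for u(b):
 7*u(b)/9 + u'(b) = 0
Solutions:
 u(b) = C1*exp(-7*b/9)


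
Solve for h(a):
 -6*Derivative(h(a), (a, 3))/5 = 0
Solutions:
 h(a) = C1 + C2*a + C3*a^2


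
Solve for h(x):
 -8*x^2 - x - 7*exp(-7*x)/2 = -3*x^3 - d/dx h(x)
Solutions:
 h(x) = C1 - 3*x^4/4 + 8*x^3/3 + x^2/2 - exp(-7*x)/2


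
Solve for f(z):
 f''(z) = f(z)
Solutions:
 f(z) = C1*exp(-z) + C2*exp(z)


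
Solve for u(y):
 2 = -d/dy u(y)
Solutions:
 u(y) = C1 - 2*y


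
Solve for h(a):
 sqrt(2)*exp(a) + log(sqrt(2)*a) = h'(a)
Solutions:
 h(a) = C1 + a*log(a) + a*(-1 + log(2)/2) + sqrt(2)*exp(a)


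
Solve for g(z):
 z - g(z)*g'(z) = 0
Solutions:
 g(z) = -sqrt(C1 + z^2)
 g(z) = sqrt(C1 + z^2)


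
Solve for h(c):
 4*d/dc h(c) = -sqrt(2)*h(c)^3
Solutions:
 h(c) = -sqrt(2)*sqrt(-1/(C1 - sqrt(2)*c))
 h(c) = sqrt(2)*sqrt(-1/(C1 - sqrt(2)*c))


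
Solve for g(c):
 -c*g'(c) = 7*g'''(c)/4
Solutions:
 g(c) = C1 + Integral(C2*airyai(-14^(2/3)*c/7) + C3*airybi(-14^(2/3)*c/7), c)


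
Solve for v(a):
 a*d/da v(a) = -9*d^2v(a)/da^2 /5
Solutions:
 v(a) = C1 + C2*erf(sqrt(10)*a/6)


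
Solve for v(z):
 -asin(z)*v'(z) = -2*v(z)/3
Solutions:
 v(z) = C1*exp(2*Integral(1/asin(z), z)/3)


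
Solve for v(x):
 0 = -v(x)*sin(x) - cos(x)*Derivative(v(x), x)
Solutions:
 v(x) = C1*cos(x)


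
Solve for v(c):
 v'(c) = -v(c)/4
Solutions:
 v(c) = C1*exp(-c/4)


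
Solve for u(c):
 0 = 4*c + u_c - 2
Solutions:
 u(c) = C1 - 2*c^2 + 2*c


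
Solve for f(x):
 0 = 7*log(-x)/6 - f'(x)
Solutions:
 f(x) = C1 + 7*x*log(-x)/6 - 7*x/6


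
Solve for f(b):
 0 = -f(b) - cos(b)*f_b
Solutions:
 f(b) = C1*sqrt(sin(b) - 1)/sqrt(sin(b) + 1)


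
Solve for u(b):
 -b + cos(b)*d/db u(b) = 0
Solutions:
 u(b) = C1 + Integral(b/cos(b), b)


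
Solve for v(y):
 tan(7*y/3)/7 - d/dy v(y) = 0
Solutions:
 v(y) = C1 - 3*log(cos(7*y/3))/49


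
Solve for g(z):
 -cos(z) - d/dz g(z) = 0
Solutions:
 g(z) = C1 - sin(z)


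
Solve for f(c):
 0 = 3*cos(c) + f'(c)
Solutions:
 f(c) = C1 - 3*sin(c)


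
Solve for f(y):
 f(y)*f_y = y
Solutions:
 f(y) = -sqrt(C1 + y^2)
 f(y) = sqrt(C1 + y^2)


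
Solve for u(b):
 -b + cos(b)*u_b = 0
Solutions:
 u(b) = C1 + Integral(b/cos(b), b)


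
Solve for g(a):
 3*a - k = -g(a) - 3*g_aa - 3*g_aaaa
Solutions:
 g(a) = C1*exp(-sqrt(2)*3^(1/4)*a*(3 - sqrt(3))/12)*sin(sqrt(2)*3^(1/4)*a*(sqrt(3) + 3)/12) + C2*exp(-sqrt(2)*3^(1/4)*a*(3 - sqrt(3))/12)*cos(sqrt(2)*3^(1/4)*a*(sqrt(3) + 3)/12) + C3*exp(sqrt(2)*3^(1/4)*a*(3 - sqrt(3))/12)*sin(sqrt(2)*3^(1/4)*a*(sqrt(3) + 3)/12) + C4*exp(sqrt(2)*3^(1/4)*a*(3 - sqrt(3))/12)*cos(sqrt(2)*3^(1/4)*a*(sqrt(3) + 3)/12) - 3*a + k


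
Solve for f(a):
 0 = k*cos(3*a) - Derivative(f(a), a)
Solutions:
 f(a) = C1 + k*sin(3*a)/3


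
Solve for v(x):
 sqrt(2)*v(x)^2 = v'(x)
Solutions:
 v(x) = -1/(C1 + sqrt(2)*x)


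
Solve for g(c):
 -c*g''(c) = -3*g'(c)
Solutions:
 g(c) = C1 + C2*c^4


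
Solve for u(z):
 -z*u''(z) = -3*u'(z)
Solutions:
 u(z) = C1 + C2*z^4


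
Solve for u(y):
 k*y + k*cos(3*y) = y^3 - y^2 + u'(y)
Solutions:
 u(y) = C1 + k*y^2/2 + k*sin(3*y)/3 - y^4/4 + y^3/3


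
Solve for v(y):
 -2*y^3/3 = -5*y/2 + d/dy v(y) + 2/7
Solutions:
 v(y) = C1 - y^4/6 + 5*y^2/4 - 2*y/7


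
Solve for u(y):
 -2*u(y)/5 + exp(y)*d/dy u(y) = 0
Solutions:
 u(y) = C1*exp(-2*exp(-y)/5)


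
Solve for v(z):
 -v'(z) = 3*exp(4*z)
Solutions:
 v(z) = C1 - 3*exp(4*z)/4


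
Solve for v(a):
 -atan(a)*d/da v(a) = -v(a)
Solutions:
 v(a) = C1*exp(Integral(1/atan(a), a))


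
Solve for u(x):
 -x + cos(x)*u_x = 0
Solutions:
 u(x) = C1 + Integral(x/cos(x), x)


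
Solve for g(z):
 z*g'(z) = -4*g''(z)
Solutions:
 g(z) = C1 + C2*erf(sqrt(2)*z/4)


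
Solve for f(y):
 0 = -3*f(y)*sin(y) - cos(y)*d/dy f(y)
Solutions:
 f(y) = C1*cos(y)^3


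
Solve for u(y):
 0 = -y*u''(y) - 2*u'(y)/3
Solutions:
 u(y) = C1 + C2*y^(1/3)


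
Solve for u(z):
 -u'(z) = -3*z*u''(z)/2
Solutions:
 u(z) = C1 + C2*z^(5/3)


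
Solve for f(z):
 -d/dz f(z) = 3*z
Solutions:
 f(z) = C1 - 3*z^2/2


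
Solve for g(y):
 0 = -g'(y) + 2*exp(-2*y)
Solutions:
 g(y) = C1 - exp(-2*y)


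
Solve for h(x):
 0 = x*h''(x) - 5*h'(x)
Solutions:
 h(x) = C1 + C2*x^6


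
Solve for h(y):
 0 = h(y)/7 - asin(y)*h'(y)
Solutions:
 h(y) = C1*exp(Integral(1/asin(y), y)/7)


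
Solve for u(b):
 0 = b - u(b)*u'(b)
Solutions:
 u(b) = -sqrt(C1 + b^2)
 u(b) = sqrt(C1 + b^2)


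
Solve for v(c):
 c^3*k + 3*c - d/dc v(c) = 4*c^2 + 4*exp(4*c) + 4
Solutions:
 v(c) = C1 + c^4*k/4 - 4*c^3/3 + 3*c^2/2 - 4*c - exp(4*c)


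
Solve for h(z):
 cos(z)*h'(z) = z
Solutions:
 h(z) = C1 + Integral(z/cos(z), z)


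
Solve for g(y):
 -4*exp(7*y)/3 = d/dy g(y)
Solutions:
 g(y) = C1 - 4*exp(7*y)/21


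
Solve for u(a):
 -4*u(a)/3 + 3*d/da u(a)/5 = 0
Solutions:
 u(a) = C1*exp(20*a/9)


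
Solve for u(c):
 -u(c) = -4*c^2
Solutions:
 u(c) = 4*c^2


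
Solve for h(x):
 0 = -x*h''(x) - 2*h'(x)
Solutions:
 h(x) = C1 + C2/x


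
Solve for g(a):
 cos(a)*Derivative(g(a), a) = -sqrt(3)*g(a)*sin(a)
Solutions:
 g(a) = C1*cos(a)^(sqrt(3))


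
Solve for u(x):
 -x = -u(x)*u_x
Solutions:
 u(x) = -sqrt(C1 + x^2)
 u(x) = sqrt(C1 + x^2)


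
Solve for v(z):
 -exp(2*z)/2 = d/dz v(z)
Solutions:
 v(z) = C1 - exp(2*z)/4


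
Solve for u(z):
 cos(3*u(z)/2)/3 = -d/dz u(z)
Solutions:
 u(z) = -2*asin((C1 + exp(z))/(C1 - exp(z)))/3 + 2*pi/3
 u(z) = 2*asin((C1 + exp(z))/(C1 - exp(z)))/3


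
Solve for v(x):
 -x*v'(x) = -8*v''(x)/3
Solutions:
 v(x) = C1 + C2*erfi(sqrt(3)*x/4)


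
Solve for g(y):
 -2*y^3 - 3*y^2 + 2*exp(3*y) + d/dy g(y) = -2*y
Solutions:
 g(y) = C1 + y^4/2 + y^3 - y^2 - 2*exp(3*y)/3


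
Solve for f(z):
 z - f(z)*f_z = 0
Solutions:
 f(z) = -sqrt(C1 + z^2)
 f(z) = sqrt(C1 + z^2)


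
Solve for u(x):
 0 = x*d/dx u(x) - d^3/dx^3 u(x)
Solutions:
 u(x) = C1 + Integral(C2*airyai(x) + C3*airybi(x), x)


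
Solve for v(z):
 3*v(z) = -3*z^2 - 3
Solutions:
 v(z) = -z^2 - 1


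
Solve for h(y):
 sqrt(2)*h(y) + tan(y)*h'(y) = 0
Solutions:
 h(y) = C1/sin(y)^(sqrt(2))


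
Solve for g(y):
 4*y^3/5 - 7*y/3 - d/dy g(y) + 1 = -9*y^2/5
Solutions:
 g(y) = C1 + y^4/5 + 3*y^3/5 - 7*y^2/6 + y


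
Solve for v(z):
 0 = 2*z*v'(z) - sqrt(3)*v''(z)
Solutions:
 v(z) = C1 + C2*erfi(3^(3/4)*z/3)


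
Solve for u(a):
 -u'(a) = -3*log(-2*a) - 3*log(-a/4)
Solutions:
 u(a) = C1 + 6*a*log(-a) + 3*a*(-2 - log(2))


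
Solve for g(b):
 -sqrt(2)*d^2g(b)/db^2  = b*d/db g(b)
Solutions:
 g(b) = C1 + C2*erf(2^(1/4)*b/2)


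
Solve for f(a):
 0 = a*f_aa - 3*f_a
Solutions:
 f(a) = C1 + C2*a^4


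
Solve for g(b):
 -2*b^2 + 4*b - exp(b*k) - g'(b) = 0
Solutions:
 g(b) = C1 - 2*b^3/3 + 2*b^2 - exp(b*k)/k


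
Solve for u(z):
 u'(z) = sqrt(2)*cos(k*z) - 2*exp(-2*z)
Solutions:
 u(z) = C1 + exp(-2*z) + sqrt(2)*sin(k*z)/k


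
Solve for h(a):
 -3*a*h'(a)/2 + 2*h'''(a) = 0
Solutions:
 h(a) = C1 + Integral(C2*airyai(6^(1/3)*a/2) + C3*airybi(6^(1/3)*a/2), a)


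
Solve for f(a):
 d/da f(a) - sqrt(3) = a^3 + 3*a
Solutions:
 f(a) = C1 + a^4/4 + 3*a^2/2 + sqrt(3)*a


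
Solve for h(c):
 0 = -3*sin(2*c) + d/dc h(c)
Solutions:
 h(c) = C1 - 3*cos(2*c)/2


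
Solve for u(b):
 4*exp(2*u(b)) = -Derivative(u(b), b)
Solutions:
 u(b) = log(-sqrt(-1/(C1 - 4*b))) - log(2)/2
 u(b) = log(-1/(C1 - 4*b))/2 - log(2)/2


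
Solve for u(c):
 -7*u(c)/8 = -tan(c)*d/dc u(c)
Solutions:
 u(c) = C1*sin(c)^(7/8)


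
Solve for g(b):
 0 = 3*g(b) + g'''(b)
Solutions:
 g(b) = C3*exp(-3^(1/3)*b) + (C1*sin(3^(5/6)*b/2) + C2*cos(3^(5/6)*b/2))*exp(3^(1/3)*b/2)


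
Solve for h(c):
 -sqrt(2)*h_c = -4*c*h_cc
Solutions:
 h(c) = C1 + C2*c^(sqrt(2)/4 + 1)


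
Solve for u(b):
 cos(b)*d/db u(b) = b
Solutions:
 u(b) = C1 + Integral(b/cos(b), b)


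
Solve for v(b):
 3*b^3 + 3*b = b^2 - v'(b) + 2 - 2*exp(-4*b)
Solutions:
 v(b) = C1 - 3*b^4/4 + b^3/3 - 3*b^2/2 + 2*b + exp(-4*b)/2


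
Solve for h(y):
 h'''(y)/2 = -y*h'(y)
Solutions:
 h(y) = C1 + Integral(C2*airyai(-2^(1/3)*y) + C3*airybi(-2^(1/3)*y), y)


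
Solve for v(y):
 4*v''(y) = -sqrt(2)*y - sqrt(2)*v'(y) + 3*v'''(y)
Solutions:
 v(y) = C1 + C2*exp(y*(2 - sqrt(4 + 3*sqrt(2)))/3) + C3*exp(y*(2 + sqrt(4 + 3*sqrt(2)))/3) - y^2/2 + 2*sqrt(2)*y


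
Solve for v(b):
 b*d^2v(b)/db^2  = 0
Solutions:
 v(b) = C1 + C2*b


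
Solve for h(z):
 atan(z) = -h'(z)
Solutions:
 h(z) = C1 - z*atan(z) + log(z^2 + 1)/2


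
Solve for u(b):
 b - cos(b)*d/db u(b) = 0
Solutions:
 u(b) = C1 + Integral(b/cos(b), b)


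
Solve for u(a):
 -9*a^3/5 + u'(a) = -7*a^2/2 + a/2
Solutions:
 u(a) = C1 + 9*a^4/20 - 7*a^3/6 + a^2/4


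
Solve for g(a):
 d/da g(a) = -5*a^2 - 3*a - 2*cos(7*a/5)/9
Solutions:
 g(a) = C1 - 5*a^3/3 - 3*a^2/2 - 10*sin(7*a/5)/63


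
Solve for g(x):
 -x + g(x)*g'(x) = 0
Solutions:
 g(x) = -sqrt(C1 + x^2)
 g(x) = sqrt(C1 + x^2)


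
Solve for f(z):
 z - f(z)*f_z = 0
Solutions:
 f(z) = -sqrt(C1 + z^2)
 f(z) = sqrt(C1 + z^2)


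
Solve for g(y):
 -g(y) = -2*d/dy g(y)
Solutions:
 g(y) = C1*exp(y/2)


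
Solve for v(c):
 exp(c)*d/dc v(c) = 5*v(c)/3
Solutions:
 v(c) = C1*exp(-5*exp(-c)/3)


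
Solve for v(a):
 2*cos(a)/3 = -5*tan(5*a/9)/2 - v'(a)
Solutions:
 v(a) = C1 + 9*log(cos(5*a/9))/2 - 2*sin(a)/3


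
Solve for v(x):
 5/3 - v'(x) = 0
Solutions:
 v(x) = C1 + 5*x/3


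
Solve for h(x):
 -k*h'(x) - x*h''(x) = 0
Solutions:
 h(x) = C1 + x^(1 - re(k))*(C2*sin(log(x)*Abs(im(k))) + C3*cos(log(x)*im(k)))


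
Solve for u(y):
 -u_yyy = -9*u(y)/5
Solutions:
 u(y) = C3*exp(15^(2/3)*y/5) + (C1*sin(3*3^(1/6)*5^(2/3)*y/10) + C2*cos(3*3^(1/6)*5^(2/3)*y/10))*exp(-15^(2/3)*y/10)


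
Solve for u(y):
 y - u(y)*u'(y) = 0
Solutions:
 u(y) = -sqrt(C1 + y^2)
 u(y) = sqrt(C1 + y^2)


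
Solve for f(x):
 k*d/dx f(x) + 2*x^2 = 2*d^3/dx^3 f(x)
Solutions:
 f(x) = C1 + C2*exp(-sqrt(2)*sqrt(k)*x/2) + C3*exp(sqrt(2)*sqrt(k)*x/2) - 2*x^3/(3*k) - 8*x/k^2


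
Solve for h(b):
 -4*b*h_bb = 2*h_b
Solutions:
 h(b) = C1 + C2*sqrt(b)


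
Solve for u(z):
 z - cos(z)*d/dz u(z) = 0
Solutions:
 u(z) = C1 + Integral(z/cos(z), z)


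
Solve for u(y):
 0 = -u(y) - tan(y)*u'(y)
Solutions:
 u(y) = C1/sin(y)


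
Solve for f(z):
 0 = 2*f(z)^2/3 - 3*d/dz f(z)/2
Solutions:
 f(z) = -9/(C1 + 4*z)


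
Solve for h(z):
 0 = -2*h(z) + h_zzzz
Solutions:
 h(z) = C1*exp(-2^(1/4)*z) + C2*exp(2^(1/4)*z) + C3*sin(2^(1/4)*z) + C4*cos(2^(1/4)*z)


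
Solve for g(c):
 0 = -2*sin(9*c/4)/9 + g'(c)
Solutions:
 g(c) = C1 - 8*cos(9*c/4)/81


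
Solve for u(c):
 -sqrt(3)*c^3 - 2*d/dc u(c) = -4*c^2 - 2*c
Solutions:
 u(c) = C1 - sqrt(3)*c^4/8 + 2*c^3/3 + c^2/2


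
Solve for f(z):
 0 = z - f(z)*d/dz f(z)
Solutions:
 f(z) = -sqrt(C1 + z^2)
 f(z) = sqrt(C1 + z^2)


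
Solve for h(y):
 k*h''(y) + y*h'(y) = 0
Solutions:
 h(y) = C1 + C2*sqrt(k)*erf(sqrt(2)*y*sqrt(1/k)/2)


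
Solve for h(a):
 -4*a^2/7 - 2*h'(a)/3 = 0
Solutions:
 h(a) = C1 - 2*a^3/7


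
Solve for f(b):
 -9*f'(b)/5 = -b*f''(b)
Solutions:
 f(b) = C1 + C2*b^(14/5)


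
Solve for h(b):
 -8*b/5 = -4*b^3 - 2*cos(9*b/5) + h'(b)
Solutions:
 h(b) = C1 + b^4 - 4*b^2/5 + 10*sin(9*b/5)/9


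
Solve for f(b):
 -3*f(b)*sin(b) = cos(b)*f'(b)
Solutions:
 f(b) = C1*cos(b)^3


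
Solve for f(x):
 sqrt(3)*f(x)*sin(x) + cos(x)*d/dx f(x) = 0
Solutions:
 f(x) = C1*cos(x)^(sqrt(3))


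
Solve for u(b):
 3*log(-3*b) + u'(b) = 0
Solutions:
 u(b) = C1 - 3*b*log(-b) + 3*b*(1 - log(3))


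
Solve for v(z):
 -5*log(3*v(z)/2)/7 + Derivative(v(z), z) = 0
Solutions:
 7*Integral(1/(-log(_y) - log(3) + log(2)), (_y, v(z)))/5 = C1 - z


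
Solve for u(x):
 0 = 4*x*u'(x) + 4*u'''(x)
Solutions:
 u(x) = C1 + Integral(C2*airyai(-x) + C3*airybi(-x), x)


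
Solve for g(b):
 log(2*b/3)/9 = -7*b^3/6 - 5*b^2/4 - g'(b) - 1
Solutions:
 g(b) = C1 - 7*b^4/24 - 5*b^3/12 - b*log(b)/9 - 8*b/9 - b*log(2)/9 + b*log(3)/9


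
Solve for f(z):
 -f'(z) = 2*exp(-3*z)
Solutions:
 f(z) = C1 + 2*exp(-3*z)/3


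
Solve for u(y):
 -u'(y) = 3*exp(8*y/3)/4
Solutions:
 u(y) = C1 - 9*exp(8*y/3)/32


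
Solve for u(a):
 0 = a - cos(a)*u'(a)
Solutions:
 u(a) = C1 + Integral(a/cos(a), a)


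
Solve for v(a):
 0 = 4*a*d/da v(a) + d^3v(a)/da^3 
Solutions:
 v(a) = C1 + Integral(C2*airyai(-2^(2/3)*a) + C3*airybi(-2^(2/3)*a), a)


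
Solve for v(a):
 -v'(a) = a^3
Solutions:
 v(a) = C1 - a^4/4


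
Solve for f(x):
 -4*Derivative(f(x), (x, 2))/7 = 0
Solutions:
 f(x) = C1 + C2*x


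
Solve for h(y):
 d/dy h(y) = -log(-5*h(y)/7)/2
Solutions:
 2*Integral(1/(log(-_y) - log(7) + log(5)), (_y, h(y))) = C1 - y


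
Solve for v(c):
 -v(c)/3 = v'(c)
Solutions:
 v(c) = C1*exp(-c/3)


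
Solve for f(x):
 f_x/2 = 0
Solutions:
 f(x) = C1


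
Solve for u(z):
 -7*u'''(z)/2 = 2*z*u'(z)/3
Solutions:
 u(z) = C1 + Integral(C2*airyai(-42^(2/3)*z/21) + C3*airybi(-42^(2/3)*z/21), z)


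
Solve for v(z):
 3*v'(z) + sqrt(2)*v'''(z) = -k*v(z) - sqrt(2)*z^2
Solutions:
 v(z) = C1*exp(z*(-2^(1/3)*(sqrt(2)*k + 2*sqrt(k^2/2 + sqrt(2)))^(1/3)/2 + 2^(1/6)/(sqrt(2)*k + 2*sqrt(k^2/2 + sqrt(2)))^(1/3))) + C2*exp(z*(2^(1/3)*(sqrt(2)*k + 2*sqrt(k^2/2 + sqrt(2)))^(1/3)/4 - 2^(1/3)*sqrt(3)*I*(sqrt(2)*k + 2*sqrt(k^2/2 + sqrt(2)))^(1/3)/4 + 2*2^(1/6)/((-1 + sqrt(3)*I)*(sqrt(2)*k + 2*sqrt(k^2/2 + sqrt(2)))^(1/3)))) + C3*exp(z*(2^(1/3)*(sqrt(2)*k + 2*sqrt(k^2/2 + sqrt(2)))^(1/3)/4 + 2^(1/3)*sqrt(3)*I*(sqrt(2)*k + 2*sqrt(k^2/2 + sqrt(2)))^(1/3)/4 - 2*2^(1/6)/((1 + sqrt(3)*I)*(sqrt(2)*k + 2*sqrt(k^2/2 + sqrt(2)))^(1/3)))) - sqrt(2)*z^2/k + 6*sqrt(2)*z/k^2 - 18*sqrt(2)/k^3


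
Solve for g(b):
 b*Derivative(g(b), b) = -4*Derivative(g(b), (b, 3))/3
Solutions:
 g(b) = C1 + Integral(C2*airyai(-6^(1/3)*b/2) + C3*airybi(-6^(1/3)*b/2), b)


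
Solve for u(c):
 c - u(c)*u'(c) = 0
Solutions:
 u(c) = -sqrt(C1 + c^2)
 u(c) = sqrt(C1 + c^2)


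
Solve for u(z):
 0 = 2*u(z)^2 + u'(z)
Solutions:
 u(z) = 1/(C1 + 2*z)


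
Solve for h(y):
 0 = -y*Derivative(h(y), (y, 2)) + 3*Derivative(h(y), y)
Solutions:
 h(y) = C1 + C2*y^4


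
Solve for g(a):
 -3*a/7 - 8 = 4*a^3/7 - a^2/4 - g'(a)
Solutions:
 g(a) = C1 + a^4/7 - a^3/12 + 3*a^2/14 + 8*a


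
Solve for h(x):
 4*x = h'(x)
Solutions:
 h(x) = C1 + 2*x^2


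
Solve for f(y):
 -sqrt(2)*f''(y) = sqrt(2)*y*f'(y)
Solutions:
 f(y) = C1 + C2*erf(sqrt(2)*y/2)


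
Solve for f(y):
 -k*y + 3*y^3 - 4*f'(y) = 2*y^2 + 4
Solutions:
 f(y) = C1 - k*y^2/8 + 3*y^4/16 - y^3/6 - y


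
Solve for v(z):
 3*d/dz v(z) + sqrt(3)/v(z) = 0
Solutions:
 v(z) = -sqrt(C1 - 6*sqrt(3)*z)/3
 v(z) = sqrt(C1 - 6*sqrt(3)*z)/3


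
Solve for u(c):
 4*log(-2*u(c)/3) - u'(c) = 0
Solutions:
 -Integral(1/(log(-_y) - log(3) + log(2)), (_y, u(c)))/4 = C1 - c


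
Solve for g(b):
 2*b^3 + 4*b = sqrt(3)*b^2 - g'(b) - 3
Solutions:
 g(b) = C1 - b^4/2 + sqrt(3)*b^3/3 - 2*b^2 - 3*b


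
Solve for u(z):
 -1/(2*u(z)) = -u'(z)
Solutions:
 u(z) = -sqrt(C1 + z)
 u(z) = sqrt(C1 + z)


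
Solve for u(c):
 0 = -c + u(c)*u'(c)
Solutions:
 u(c) = -sqrt(C1 + c^2)
 u(c) = sqrt(C1 + c^2)


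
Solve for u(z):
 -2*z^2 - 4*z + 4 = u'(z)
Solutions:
 u(z) = C1 - 2*z^3/3 - 2*z^2 + 4*z


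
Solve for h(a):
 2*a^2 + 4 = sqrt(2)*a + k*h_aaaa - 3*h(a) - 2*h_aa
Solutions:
 h(a) = C1*exp(-a*sqrt((1 - sqrt(3*k + 1))/k)) + C2*exp(a*sqrt((1 - sqrt(3*k + 1))/k)) + C3*exp(-a*sqrt((sqrt(3*k + 1) + 1)/k)) + C4*exp(a*sqrt((sqrt(3*k + 1) + 1)/k)) - 2*a^2/3 + sqrt(2)*a/3 - 4/9


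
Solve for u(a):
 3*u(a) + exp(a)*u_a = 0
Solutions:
 u(a) = C1*exp(3*exp(-a))


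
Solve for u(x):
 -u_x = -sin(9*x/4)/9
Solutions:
 u(x) = C1 - 4*cos(9*x/4)/81


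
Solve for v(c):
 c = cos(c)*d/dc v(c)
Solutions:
 v(c) = C1 + Integral(c/cos(c), c)


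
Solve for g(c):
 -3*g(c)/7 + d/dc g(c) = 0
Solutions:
 g(c) = C1*exp(3*c/7)


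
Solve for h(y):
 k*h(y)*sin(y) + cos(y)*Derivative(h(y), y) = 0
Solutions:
 h(y) = C1*exp(k*log(cos(y)))


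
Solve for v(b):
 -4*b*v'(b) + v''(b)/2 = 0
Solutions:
 v(b) = C1 + C2*erfi(2*b)


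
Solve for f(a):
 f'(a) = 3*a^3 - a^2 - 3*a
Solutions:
 f(a) = C1 + 3*a^4/4 - a^3/3 - 3*a^2/2


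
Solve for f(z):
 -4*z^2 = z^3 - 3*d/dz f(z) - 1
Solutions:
 f(z) = C1 + z^4/12 + 4*z^3/9 - z/3


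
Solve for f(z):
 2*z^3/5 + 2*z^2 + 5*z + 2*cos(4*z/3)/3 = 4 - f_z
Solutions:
 f(z) = C1 - z^4/10 - 2*z^3/3 - 5*z^2/2 + 4*z - sin(4*z/3)/2


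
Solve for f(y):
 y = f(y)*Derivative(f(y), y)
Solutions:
 f(y) = -sqrt(C1 + y^2)
 f(y) = sqrt(C1 + y^2)


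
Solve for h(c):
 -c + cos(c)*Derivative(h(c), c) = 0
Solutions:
 h(c) = C1 + Integral(c/cos(c), c)


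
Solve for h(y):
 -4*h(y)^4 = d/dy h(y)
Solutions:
 h(y) = (-3^(2/3) - 3*3^(1/6)*I)*(1/(C1 + 4*y))^(1/3)/6
 h(y) = (-3^(2/3) + 3*3^(1/6)*I)*(1/(C1 + 4*y))^(1/3)/6
 h(y) = (1/(C1 + 12*y))^(1/3)


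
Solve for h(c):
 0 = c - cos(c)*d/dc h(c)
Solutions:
 h(c) = C1 + Integral(c/cos(c), c)


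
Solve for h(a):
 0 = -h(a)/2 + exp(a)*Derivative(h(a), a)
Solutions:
 h(a) = C1*exp(-exp(-a)/2)


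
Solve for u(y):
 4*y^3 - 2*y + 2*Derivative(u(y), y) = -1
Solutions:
 u(y) = C1 - y^4/2 + y^2/2 - y/2


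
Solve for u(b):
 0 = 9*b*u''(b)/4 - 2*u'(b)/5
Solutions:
 u(b) = C1 + C2*b^(53/45)


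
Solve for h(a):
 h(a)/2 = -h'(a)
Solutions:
 h(a) = C1*exp(-a/2)


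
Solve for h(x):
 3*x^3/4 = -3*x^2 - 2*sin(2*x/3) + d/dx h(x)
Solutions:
 h(x) = C1 + 3*x^4/16 + x^3 - 3*cos(2*x/3)


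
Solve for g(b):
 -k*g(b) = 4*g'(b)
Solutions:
 g(b) = C1*exp(-b*k/4)


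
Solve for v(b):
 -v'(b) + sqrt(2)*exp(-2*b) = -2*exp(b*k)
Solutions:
 v(b) = C1 - sqrt(2)*exp(-2*b)/2 + 2*exp(b*k)/k


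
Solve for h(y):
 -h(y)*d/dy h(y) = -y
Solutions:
 h(y) = -sqrt(C1 + y^2)
 h(y) = sqrt(C1 + y^2)


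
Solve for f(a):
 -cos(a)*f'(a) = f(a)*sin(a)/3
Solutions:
 f(a) = C1*cos(a)^(1/3)


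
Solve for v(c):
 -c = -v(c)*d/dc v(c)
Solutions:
 v(c) = -sqrt(C1 + c^2)
 v(c) = sqrt(C1 + c^2)


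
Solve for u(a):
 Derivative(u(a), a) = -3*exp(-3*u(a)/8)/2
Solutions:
 u(a) = 8*log(C1 - 9*a/16)/3
 u(a) = 8*log(2^(2/3)*(-3^(1/3) - 3^(5/6)*I)*(C1 - 3*a)^(1/3)/8)
 u(a) = 8*log(2^(2/3)*(-3^(1/3) + 3^(5/6)*I)*(C1 - 3*a)^(1/3)/8)


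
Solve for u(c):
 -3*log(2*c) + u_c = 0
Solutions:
 u(c) = C1 + 3*c*log(c) - 3*c + c*log(8)


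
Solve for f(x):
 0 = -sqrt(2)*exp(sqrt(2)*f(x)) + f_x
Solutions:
 f(x) = sqrt(2)*(2*log(-1/(C1 + sqrt(2)*x)) - log(2))/4


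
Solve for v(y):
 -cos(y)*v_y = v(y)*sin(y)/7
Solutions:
 v(y) = C1*cos(y)^(1/7)


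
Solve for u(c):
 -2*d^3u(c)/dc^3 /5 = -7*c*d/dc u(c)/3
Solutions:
 u(c) = C1 + Integral(C2*airyai(35^(1/3)*6^(2/3)*c/6) + C3*airybi(35^(1/3)*6^(2/3)*c/6), c)


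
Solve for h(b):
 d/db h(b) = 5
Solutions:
 h(b) = C1 + 5*b


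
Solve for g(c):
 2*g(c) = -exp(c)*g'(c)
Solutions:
 g(c) = C1*exp(2*exp(-c))


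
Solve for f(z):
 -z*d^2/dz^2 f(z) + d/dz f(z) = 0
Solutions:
 f(z) = C1 + C2*z^2


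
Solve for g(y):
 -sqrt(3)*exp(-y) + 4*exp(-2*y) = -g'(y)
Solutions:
 g(y) = C1 - sqrt(3)*exp(-y) + 2*exp(-2*y)


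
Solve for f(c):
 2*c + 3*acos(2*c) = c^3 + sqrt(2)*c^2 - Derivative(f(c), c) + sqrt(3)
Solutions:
 f(c) = C1 + c^4/4 + sqrt(2)*c^3/3 - c^2 - 3*c*acos(2*c) + sqrt(3)*c + 3*sqrt(1 - 4*c^2)/2


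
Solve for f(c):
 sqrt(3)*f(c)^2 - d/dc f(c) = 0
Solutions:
 f(c) = -1/(C1 + sqrt(3)*c)


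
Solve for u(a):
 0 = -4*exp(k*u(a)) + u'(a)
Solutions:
 u(a) = Piecewise((log(-1/(C1*k + 4*a*k))/k, Ne(k, 0)), (nan, True))
 u(a) = Piecewise((C1 + 4*a, Eq(k, 0)), (nan, True))


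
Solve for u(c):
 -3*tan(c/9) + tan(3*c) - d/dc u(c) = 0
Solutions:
 u(c) = C1 + 27*log(cos(c/9)) - log(cos(3*c))/3


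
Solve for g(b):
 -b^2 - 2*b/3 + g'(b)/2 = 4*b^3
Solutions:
 g(b) = C1 + 2*b^4 + 2*b^3/3 + 2*b^2/3


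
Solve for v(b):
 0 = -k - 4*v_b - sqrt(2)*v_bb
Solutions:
 v(b) = C1 + C2*exp(-2*sqrt(2)*b) - b*k/4


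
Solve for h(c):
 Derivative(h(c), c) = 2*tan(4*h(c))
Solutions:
 h(c) = -asin(C1*exp(8*c))/4 + pi/4
 h(c) = asin(C1*exp(8*c))/4


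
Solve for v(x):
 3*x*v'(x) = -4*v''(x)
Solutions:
 v(x) = C1 + C2*erf(sqrt(6)*x/4)


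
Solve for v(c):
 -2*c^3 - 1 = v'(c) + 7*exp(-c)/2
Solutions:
 v(c) = C1 - c^4/2 - c + 7*exp(-c)/2


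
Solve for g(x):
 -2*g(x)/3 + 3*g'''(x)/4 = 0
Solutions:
 g(x) = C3*exp(2*3^(1/3)*x/3) + (C1*sin(3^(5/6)*x/3) + C2*cos(3^(5/6)*x/3))*exp(-3^(1/3)*x/3)


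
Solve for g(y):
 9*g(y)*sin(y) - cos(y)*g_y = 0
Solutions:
 g(y) = C1/cos(y)^9


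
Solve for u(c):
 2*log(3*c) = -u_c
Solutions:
 u(c) = C1 - 2*c*log(c) - c*log(9) + 2*c


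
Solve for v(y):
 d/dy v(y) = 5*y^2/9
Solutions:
 v(y) = C1 + 5*y^3/27


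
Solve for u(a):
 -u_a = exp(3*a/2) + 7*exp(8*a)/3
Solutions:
 u(a) = C1 - 2*exp(3*a/2)/3 - 7*exp(8*a)/24


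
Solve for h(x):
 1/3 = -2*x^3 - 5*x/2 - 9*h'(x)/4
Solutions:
 h(x) = C1 - 2*x^4/9 - 5*x^2/9 - 4*x/27


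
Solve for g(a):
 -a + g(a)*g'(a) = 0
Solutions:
 g(a) = -sqrt(C1 + a^2)
 g(a) = sqrt(C1 + a^2)


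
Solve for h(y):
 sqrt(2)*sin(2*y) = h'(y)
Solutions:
 h(y) = C1 - sqrt(2)*cos(2*y)/2


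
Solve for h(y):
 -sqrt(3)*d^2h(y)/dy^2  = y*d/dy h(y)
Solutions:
 h(y) = C1 + C2*erf(sqrt(2)*3^(3/4)*y/6)


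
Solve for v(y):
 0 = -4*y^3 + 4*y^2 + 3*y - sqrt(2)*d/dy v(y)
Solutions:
 v(y) = C1 - sqrt(2)*y^4/2 + 2*sqrt(2)*y^3/3 + 3*sqrt(2)*y^2/4


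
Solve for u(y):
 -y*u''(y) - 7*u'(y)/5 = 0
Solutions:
 u(y) = C1 + C2/y^(2/5)


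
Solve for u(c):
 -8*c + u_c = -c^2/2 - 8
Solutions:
 u(c) = C1 - c^3/6 + 4*c^2 - 8*c


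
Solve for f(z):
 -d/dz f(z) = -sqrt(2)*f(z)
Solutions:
 f(z) = C1*exp(sqrt(2)*z)


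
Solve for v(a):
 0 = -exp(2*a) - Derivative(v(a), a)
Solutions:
 v(a) = C1 - exp(2*a)/2


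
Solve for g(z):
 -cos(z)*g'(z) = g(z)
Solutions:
 g(z) = C1*sqrt(sin(z) - 1)/sqrt(sin(z) + 1)


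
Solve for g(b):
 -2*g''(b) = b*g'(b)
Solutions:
 g(b) = C1 + C2*erf(b/2)


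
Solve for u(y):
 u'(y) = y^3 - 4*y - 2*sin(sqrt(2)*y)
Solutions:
 u(y) = C1 + y^4/4 - 2*y^2 + sqrt(2)*cos(sqrt(2)*y)


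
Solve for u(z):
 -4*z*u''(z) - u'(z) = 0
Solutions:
 u(z) = C1 + C2*z^(3/4)


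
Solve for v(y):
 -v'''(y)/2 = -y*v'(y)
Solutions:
 v(y) = C1 + Integral(C2*airyai(2^(1/3)*y) + C3*airybi(2^(1/3)*y), y)


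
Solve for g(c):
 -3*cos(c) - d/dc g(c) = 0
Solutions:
 g(c) = C1 - 3*sin(c)


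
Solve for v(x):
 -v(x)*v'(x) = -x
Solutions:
 v(x) = -sqrt(C1 + x^2)
 v(x) = sqrt(C1 + x^2)


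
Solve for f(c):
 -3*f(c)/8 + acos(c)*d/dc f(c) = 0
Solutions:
 f(c) = C1*exp(3*Integral(1/acos(c), c)/8)


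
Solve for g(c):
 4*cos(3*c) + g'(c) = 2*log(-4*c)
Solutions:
 g(c) = C1 + 2*c*log(-c) - 2*c + 4*c*log(2) - 4*sin(3*c)/3


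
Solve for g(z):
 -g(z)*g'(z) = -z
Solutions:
 g(z) = -sqrt(C1 + z^2)
 g(z) = sqrt(C1 + z^2)


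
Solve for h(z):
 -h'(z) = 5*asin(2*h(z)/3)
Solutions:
 Integral(1/asin(2*_y/3), (_y, h(z))) = C1 - 5*z


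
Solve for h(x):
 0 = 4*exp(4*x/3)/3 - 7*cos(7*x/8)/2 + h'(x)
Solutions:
 h(x) = C1 - exp(x)^(4/3) + 4*sin(7*x/8)


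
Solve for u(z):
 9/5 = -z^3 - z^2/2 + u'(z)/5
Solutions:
 u(z) = C1 + 5*z^4/4 + 5*z^3/6 + 9*z


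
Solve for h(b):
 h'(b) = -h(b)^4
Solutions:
 h(b) = (-3^(2/3) - 3*3^(1/6)*I)*(1/(C1 + b))^(1/3)/6
 h(b) = (-3^(2/3) + 3*3^(1/6)*I)*(1/(C1 + b))^(1/3)/6
 h(b) = (1/(C1 + 3*b))^(1/3)


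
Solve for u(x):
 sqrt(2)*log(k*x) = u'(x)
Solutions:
 u(x) = C1 + sqrt(2)*x*log(k*x) - sqrt(2)*x


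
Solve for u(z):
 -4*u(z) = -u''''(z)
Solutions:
 u(z) = C1*exp(-sqrt(2)*z) + C2*exp(sqrt(2)*z) + C3*sin(sqrt(2)*z) + C4*cos(sqrt(2)*z)
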